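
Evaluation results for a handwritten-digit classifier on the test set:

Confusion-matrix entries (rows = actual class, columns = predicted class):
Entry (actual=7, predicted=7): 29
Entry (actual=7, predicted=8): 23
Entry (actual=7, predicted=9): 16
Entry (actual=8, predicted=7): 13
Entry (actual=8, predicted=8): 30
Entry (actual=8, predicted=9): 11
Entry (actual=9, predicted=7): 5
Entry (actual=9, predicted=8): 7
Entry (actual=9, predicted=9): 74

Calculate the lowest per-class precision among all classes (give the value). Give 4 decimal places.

Per-class precision (TP/(TP+FP)):
  7: TP=29, FP=13+5=18 → 29/47 = 0.61702
  8: TP=30, FP=23+7=30 → 30/60 = 0.50000
  9: TP=74, FP=16+11=27 → 74/101 = 0.73267
Lowest is class '8' with precision = 0.5000.

0.5000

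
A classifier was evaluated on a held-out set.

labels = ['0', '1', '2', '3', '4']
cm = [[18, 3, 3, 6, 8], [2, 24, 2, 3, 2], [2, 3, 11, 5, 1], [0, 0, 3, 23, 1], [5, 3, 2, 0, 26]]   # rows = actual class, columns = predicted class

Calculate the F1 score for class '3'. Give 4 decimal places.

Take TP from the diagonal, FP from the rest of the '3' prediction marginal, FN from the rest of the '3' actual marginal.
F1 score = 2·TP/(2·TP+FP+FN).
3: TP=23, FP=6+3+5+0=14, FN=0+0+3+1=4 → 46/64 = 0.71875

0.7188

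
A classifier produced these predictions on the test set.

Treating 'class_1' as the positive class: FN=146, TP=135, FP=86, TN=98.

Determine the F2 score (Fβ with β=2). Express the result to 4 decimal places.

0.5019

Fβ = (1+β²)·TP / ((1+β²)·TP + β²·FN + FP), with β²=4
= 5·135 / (5·135 + 4·146 + 86) = 0.5019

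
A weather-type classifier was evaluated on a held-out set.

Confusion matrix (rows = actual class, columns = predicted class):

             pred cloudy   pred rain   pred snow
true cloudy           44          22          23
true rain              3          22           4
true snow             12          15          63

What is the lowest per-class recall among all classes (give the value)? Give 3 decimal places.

Per-class recall (TP/(TP+FN)):
  cloudy: TP=44, FN=22+23=45 → 44/89 = 0.4944
  rain: TP=22, FN=3+4=7 → 22/29 = 0.7586
  snow: TP=63, FN=12+15=27 → 63/90 = 0.7000
Lowest is class 'cloudy' with recall = 0.494.

0.494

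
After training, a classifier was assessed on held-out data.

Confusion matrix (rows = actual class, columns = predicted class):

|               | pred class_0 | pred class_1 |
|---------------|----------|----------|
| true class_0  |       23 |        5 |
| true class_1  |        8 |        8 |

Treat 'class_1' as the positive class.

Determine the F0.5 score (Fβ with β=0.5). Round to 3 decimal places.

0.588

Fβ = (1+β²)·TP / ((1+β²)·TP + β²·FN + FP), with β²=1/4
= 1.25·8 / (1.25·8 + 0.25·8 + 5) = 0.588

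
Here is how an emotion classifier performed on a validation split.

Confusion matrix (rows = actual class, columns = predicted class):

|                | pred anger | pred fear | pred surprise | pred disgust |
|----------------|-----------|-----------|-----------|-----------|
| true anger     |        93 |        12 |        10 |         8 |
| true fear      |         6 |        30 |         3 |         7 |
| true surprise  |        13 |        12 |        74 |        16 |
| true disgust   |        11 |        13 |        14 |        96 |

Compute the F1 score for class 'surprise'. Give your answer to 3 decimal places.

0.685

One-vs-rest for 'surprise': TP = diagonal; FP = other classes predicted 'surprise'; FN = 'surprise' predicted as other.
F1 score = 2·TP/(2·TP+FP+FN).
surprise: TP=74, FP=10+3+14=27, FN=13+12+16=41 → 148/216 = 0.6852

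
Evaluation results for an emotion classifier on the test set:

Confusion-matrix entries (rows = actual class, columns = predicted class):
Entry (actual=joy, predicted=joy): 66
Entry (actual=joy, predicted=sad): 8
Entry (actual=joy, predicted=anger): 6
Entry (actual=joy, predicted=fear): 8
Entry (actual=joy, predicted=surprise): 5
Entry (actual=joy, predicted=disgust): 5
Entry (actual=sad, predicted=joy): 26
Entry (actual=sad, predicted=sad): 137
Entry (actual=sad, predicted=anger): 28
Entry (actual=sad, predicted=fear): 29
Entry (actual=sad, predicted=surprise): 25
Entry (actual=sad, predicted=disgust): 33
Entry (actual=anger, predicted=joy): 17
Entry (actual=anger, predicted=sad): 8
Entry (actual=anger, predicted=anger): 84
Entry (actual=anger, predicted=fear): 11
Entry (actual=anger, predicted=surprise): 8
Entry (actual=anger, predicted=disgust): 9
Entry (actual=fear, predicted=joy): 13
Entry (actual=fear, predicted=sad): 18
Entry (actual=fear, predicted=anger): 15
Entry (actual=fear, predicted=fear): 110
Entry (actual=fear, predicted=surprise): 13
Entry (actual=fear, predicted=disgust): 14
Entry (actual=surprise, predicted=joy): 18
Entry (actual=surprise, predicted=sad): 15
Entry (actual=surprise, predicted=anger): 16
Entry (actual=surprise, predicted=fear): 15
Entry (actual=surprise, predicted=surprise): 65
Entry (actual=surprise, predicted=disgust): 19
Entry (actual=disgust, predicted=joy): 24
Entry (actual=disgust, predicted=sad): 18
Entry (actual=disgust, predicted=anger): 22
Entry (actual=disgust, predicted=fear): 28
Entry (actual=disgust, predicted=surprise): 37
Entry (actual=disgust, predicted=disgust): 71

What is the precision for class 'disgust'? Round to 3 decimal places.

precision = TP/(TP+FP).
disgust: TP=71, FP=5+33+9+14+19=80 → 71/151 = 0.4702

0.470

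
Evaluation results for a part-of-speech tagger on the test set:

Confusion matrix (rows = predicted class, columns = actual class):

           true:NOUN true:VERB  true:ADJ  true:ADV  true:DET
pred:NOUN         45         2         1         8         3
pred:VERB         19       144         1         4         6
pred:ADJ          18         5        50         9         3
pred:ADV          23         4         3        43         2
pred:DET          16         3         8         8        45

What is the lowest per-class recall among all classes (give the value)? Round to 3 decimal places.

Per-class recall (TP/(TP+FN)):
  NOUN: TP=45, FN=19+18+23+16=76 → 45/121 = 0.3719
  VERB: TP=144, FN=2+5+4+3=14 → 144/158 = 0.9114
  ADJ: TP=50, FN=1+1+3+8=13 → 50/63 = 0.7937
  ADV: TP=43, FN=8+4+9+8=29 → 43/72 = 0.5972
  DET: TP=45, FN=3+6+3+2=14 → 45/59 = 0.7627
Lowest is class 'NOUN' with recall = 0.372.

0.372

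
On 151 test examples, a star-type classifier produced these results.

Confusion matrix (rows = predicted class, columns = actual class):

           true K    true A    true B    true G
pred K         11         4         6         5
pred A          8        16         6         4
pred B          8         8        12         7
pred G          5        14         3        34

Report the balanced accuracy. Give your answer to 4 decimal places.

0.4623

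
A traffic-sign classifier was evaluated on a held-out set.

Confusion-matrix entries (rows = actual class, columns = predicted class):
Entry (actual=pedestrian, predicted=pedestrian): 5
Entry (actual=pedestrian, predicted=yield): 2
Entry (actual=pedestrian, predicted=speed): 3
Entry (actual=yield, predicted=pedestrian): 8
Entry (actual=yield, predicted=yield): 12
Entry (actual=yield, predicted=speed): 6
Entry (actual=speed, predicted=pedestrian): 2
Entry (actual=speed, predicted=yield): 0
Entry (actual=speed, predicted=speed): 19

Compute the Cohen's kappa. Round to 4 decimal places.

Observed agreement pₒ = trace/N = 36/57 = 0.63158
Expected agreement pₑ = Σ (rowᵢ·colᵢ)/N² = (10·15 + 26·14 + 21·28)/57² = 0.33918
κ = (pₒ − pₑ)/(1 − pₑ) = (0.63158 − 0.33918)/(1 − 0.33918) = 0.4425

0.4425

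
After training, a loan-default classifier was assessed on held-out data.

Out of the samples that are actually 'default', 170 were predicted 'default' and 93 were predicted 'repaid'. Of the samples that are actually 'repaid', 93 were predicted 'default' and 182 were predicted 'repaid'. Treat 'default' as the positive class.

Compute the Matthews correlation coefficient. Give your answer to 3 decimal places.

MCC = (TP·TN − FP·FN) / √((TP+FP)(TP+FN)(TN+FP)(TN+FN))
Numerator = 170·182 − 93·93 = 22291
Denominator = √(263·263·275·275) = √5230905625 = 72325.0000
MCC = 22291 / 72325.0000 = 0.308

0.308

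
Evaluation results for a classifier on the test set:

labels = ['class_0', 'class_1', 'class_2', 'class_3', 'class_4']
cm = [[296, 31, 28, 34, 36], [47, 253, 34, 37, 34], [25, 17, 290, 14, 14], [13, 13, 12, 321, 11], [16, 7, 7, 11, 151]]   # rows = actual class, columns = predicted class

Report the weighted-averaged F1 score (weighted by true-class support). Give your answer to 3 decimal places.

Per-class F1 score (2·TP/(2·TP+FP+FN)):
  class_0: TP=296, FP=47+25+13+16=101, FN=31+28+34+36=129 → 592/822 = 0.7202
  class_1: TP=253, FP=31+17+13+7=68, FN=47+34+37+34=152 → 506/726 = 0.6970
  class_2: TP=290, FP=28+34+12+7=81, FN=25+17+14+14=70 → 580/731 = 0.7934
  class_3: TP=321, FP=34+37+14+11=96, FN=13+13+12+11=49 → 642/787 = 0.8158
  class_4: TP=151, FP=36+34+14+11=95, FN=16+7+7+11=41 → 302/438 = 0.6895
Weighted-F1 score = Σ (supportᵢ/N)·F1 scoreᵢ with N=1752: (425/1752)·0.7202 + (405/1752)·0.6970 + (360/1752)·0.7934 + (370/1752)·0.8158 + (192/1752)·0.6895 = 0.747

0.747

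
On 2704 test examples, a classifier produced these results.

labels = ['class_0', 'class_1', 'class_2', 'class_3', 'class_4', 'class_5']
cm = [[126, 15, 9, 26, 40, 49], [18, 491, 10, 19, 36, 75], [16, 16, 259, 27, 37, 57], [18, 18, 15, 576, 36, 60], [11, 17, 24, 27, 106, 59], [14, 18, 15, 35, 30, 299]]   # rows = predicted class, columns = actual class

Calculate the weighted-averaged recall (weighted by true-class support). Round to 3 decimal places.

0.687

Per-class recall (TP/(TP+FN)):
  class_0: TP=126, FN=18+16+18+11+14=77 → 126/203 = 0.6207
  class_1: TP=491, FN=15+16+18+17+18=84 → 491/575 = 0.8539
  class_2: TP=259, FN=9+10+15+24+15=73 → 259/332 = 0.7801
  class_3: TP=576, FN=26+19+27+27+35=134 → 576/710 = 0.8113
  class_4: TP=106, FN=40+36+37+36+30=179 → 106/285 = 0.3719
  class_5: TP=299, FN=49+75+57+60+59=300 → 299/599 = 0.4992
Weighted-recall = Σ (supportᵢ/N)·recallᵢ with N=2704: (203/2704)·0.6207 + (575/2704)·0.8539 + (332/2704)·0.7801 + (710/2704)·0.8113 + (285/2704)·0.3719 + (599/2704)·0.4992 = 0.687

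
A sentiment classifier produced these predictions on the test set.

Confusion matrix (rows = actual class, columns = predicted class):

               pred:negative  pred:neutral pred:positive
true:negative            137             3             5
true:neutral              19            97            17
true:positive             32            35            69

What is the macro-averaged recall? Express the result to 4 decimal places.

0.7272

Per-class recall (TP/(TP+FN)):
  negative: TP=137, FN=3+5=8 → 137/145 = 0.94483
  neutral: TP=97, FN=19+17=36 → 97/133 = 0.72932
  positive: TP=69, FN=32+35=67 → 69/136 = 0.50735
Macro-recall = mean = (0.94483 + 0.72932 + 0.50735) / 3 = 0.7272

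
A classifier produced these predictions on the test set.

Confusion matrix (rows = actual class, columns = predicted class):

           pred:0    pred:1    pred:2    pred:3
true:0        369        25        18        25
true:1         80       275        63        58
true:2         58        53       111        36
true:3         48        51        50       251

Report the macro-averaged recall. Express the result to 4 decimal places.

Per-class recall (TP/(TP+FN)):
  0: TP=369, FN=25+18+25=68 → 369/437 = 0.84439
  1: TP=275, FN=80+63+58=201 → 275/476 = 0.57773
  2: TP=111, FN=58+53+36=147 → 111/258 = 0.43023
  3: TP=251, FN=48+51+50=149 → 251/400 = 0.62750
Macro-recall = mean = (0.84439 + 0.57773 + 0.43023 + 0.62750) / 4 = 0.6200

0.6200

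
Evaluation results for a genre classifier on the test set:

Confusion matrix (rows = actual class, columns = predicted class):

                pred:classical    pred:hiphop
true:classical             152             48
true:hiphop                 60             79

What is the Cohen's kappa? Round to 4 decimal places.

Observed agreement pₒ = trace/N = 231/339 = 0.68142
Expected agreement pₑ = Σ (rowᵢ·colᵢ)/N² = (200·212 + 139·127)/339² = 0.52256
κ = (pₒ − pₑ)/(1 − pₑ) = (0.68142 − 0.52256)/(1 − 0.52256) = 0.3327

0.3327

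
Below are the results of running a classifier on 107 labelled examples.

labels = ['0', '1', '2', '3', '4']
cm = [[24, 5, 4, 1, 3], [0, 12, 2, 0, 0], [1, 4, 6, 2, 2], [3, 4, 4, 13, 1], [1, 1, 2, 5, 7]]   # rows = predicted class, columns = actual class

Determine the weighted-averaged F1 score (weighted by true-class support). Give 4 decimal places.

Per-class F1 score (2·TP/(2·TP+FP+FN)):
  0: TP=24, FP=5+4+1+3=13, FN=0+1+3+1=5 → 48/66 = 0.72727
  1: TP=12, FP=0+2+0+0=2, FN=5+4+4+1=14 → 24/40 = 0.60000
  2: TP=6, FP=1+4+2+2=9, FN=4+2+4+2=12 → 12/33 = 0.36364
  3: TP=13, FP=3+4+4+1=12, FN=1+0+2+5=8 → 26/46 = 0.56522
  4: TP=7, FP=1+1+2+5=9, FN=3+0+2+1=6 → 14/29 = 0.48276
Weighted-F1 score = Σ (supportᵢ/N)·F1 scoreᵢ with N=107: (29/107)·0.72727 + (26/107)·0.60000 + (18/107)·0.36364 + (21/107)·0.56522 + (13/107)·0.48276 = 0.5737

0.5737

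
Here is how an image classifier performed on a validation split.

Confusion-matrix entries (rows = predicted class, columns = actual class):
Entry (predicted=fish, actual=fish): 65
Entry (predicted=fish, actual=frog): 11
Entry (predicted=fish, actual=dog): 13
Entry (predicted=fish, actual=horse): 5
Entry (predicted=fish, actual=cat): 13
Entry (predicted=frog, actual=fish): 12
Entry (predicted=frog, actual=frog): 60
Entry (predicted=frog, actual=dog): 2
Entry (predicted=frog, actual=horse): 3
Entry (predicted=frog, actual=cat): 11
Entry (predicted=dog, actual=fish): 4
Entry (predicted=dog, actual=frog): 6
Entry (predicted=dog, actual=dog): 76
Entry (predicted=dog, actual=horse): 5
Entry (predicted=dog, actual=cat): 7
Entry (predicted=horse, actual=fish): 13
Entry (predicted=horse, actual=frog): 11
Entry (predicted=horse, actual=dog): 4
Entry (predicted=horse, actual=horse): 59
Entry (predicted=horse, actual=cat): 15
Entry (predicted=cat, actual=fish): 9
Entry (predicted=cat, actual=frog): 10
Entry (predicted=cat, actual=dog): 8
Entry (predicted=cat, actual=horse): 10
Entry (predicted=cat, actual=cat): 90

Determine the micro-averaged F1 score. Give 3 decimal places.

0.670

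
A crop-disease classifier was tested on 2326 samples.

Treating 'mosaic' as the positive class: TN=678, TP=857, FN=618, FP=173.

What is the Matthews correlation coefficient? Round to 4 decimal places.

MCC = (TP·TN − FP·FN) / √((TP+FP)(TP+FN)(TN+FP)(TN+FN))
Numerator = 857·678 − 173·618 = 474132
Denominator = √(1030·1475·851·1296) = √1675574748000 = 1294439.9360
MCC = 474132 / 1294439.9360 = 0.3663

0.3663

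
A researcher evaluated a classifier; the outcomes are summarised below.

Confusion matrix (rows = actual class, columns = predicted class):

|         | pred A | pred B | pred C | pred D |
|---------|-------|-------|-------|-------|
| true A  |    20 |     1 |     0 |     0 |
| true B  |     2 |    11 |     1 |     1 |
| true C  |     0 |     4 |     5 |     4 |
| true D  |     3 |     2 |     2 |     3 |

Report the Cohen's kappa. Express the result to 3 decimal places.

Observed agreement pₒ = trace/N = 39/59 = 0.6610
Expected agreement pₑ = Σ (rowᵢ·colᵢ)/N² = (21·25 + 15·18 + 13·8 + 10·8)/59² = 0.2812
κ = (pₒ − pₑ)/(1 − pₑ) = (0.6610 − 0.2812)/(1 − 0.2812) = 0.528

0.528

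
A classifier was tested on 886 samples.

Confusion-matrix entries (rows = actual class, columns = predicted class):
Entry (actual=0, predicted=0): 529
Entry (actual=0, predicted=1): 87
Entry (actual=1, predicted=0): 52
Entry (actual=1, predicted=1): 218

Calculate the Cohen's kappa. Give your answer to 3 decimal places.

Observed agreement pₒ = trace/N = 747/886 = 0.8431
Expected agreement pₑ = Σ (rowᵢ·colᵢ)/N² = (616·581 + 270·305)/886² = 0.5608
κ = (pₒ − pₑ)/(1 − pₑ) = (0.8431 − 0.5608)/(1 − 0.5608) = 0.643

0.643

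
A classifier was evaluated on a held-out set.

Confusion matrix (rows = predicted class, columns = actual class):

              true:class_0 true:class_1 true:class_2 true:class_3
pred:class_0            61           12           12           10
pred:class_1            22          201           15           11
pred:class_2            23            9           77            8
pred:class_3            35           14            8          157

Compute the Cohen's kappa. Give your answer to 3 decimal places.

Observed agreement pₒ = trace/N = 496/675 = 0.7348
Expected agreement pₑ = Σ (rowᵢ·colᵢ)/N² = (141·95 + 236·249 + 112·117 + 186·214)/675² = 0.2745
κ = (pₒ − pₑ)/(1 − pₑ) = (0.7348 − 0.2745)/(1 − 0.2745) = 0.634

0.634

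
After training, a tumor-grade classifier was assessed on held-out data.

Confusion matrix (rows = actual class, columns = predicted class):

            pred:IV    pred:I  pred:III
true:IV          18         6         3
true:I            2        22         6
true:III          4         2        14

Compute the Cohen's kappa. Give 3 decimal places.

0.548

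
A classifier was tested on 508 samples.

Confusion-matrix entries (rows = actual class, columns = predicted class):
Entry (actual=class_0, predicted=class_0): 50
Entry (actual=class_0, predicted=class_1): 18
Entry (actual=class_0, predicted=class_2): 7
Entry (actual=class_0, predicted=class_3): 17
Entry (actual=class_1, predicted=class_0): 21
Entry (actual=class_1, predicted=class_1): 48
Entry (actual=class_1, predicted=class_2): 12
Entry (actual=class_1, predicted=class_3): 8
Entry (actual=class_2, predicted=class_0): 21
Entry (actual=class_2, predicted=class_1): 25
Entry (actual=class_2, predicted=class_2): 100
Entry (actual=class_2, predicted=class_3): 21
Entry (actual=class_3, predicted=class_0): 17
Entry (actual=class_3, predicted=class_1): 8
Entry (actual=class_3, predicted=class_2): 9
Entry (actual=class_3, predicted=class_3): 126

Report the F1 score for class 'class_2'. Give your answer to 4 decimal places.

0.6780

One-vs-rest for 'class_2': TP = diagonal; FP = other classes predicted 'class_2'; FN = 'class_2' predicted as other.
F1 score = 2·TP/(2·TP+FP+FN).
class_2: TP=100, FP=7+12+9=28, FN=21+25+21=67 → 200/295 = 0.67797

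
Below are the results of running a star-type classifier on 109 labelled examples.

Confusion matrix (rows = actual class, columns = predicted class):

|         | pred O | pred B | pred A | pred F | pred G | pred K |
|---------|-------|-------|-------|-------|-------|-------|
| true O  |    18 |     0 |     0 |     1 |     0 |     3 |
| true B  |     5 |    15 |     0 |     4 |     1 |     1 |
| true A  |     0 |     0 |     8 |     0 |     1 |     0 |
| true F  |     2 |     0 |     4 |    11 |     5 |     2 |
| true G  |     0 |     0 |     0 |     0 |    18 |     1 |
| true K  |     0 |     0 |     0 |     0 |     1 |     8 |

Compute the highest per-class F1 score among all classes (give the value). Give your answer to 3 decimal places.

Per-class F1 score (2·TP/(2·TP+FP+FN)):
  O: TP=18, FP=5+0+2+0+0=7, FN=0+0+1+0+3=4 → 36/47 = 0.7660
  B: TP=15, FP=0+0+0+0+0=0, FN=5+0+4+1+1=11 → 30/41 = 0.7317
  A: TP=8, FP=0+0+4+0+0=4, FN=0+0+0+1+0=1 → 16/21 = 0.7619
  F: TP=11, FP=1+4+0+0+0=5, FN=2+0+4+5+2=13 → 22/40 = 0.5500
  G: TP=18, FP=0+1+1+5+1=8, FN=0+0+0+0+1=1 → 36/45 = 0.8000
  K: TP=8, FP=3+1+0+2+1=7, FN=0+0+0+0+1=1 → 16/24 = 0.6667
Highest is class 'G' with F1 score = 0.800.

0.800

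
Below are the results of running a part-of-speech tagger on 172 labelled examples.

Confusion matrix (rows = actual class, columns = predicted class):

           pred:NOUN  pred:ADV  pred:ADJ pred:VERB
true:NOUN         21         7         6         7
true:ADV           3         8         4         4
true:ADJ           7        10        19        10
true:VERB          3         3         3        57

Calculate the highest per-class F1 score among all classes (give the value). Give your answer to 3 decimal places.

0.792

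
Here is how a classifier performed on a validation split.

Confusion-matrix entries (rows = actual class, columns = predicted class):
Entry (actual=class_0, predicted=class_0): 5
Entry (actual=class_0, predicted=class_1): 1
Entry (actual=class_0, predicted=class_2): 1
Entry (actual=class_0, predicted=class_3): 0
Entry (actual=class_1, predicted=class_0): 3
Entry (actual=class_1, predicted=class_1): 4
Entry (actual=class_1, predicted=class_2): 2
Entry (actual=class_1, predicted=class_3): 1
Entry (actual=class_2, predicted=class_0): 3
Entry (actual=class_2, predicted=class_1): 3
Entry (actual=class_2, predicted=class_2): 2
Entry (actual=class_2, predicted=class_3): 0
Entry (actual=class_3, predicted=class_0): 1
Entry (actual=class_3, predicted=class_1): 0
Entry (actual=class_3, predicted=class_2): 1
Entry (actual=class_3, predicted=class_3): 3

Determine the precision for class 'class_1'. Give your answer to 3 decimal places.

precision = TP/(TP+FP).
class_1: TP=4, FP=1+3+0=4 → 4/8 = 0.5000

0.500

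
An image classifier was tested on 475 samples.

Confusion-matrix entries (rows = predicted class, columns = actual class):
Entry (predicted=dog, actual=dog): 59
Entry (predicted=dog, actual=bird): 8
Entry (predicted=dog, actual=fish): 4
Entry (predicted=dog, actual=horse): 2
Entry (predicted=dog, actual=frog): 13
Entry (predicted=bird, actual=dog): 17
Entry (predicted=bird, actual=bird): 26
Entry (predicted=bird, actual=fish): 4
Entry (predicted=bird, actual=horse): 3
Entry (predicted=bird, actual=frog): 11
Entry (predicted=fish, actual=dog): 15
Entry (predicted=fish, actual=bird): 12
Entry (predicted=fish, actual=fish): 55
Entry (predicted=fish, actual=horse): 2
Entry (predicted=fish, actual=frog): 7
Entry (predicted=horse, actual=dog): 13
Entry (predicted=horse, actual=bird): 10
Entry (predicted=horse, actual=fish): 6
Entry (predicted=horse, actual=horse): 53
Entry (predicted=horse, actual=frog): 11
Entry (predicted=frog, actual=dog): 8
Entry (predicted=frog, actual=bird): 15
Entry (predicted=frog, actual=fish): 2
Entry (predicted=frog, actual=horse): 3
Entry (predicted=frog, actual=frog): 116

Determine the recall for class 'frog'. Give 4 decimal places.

0.7342

Treat 'frog' as positive and all other classes as negative.
recall = TP/(TP+FN).
frog: TP=116, FN=13+11+7+11=42 → 116/158 = 0.73418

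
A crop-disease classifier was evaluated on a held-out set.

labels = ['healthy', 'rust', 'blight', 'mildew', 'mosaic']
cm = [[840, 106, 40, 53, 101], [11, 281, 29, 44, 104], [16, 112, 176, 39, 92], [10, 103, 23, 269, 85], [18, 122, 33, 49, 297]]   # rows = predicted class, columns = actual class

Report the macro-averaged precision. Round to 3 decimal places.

0.572

Per-class precision (TP/(TP+FP)):
  healthy: TP=840, FP=106+40+53+101=300 → 840/1140 = 0.7368
  rust: TP=281, FP=11+29+44+104=188 → 281/469 = 0.5991
  blight: TP=176, FP=16+112+39+92=259 → 176/435 = 0.4046
  mildew: TP=269, FP=10+103+23+85=221 → 269/490 = 0.5490
  mosaic: TP=297, FP=18+122+33+49=222 → 297/519 = 0.5723
Macro-precision = mean = (0.7368 + 0.5991 + 0.4046 + 0.5490 + 0.5723) / 5 = 0.572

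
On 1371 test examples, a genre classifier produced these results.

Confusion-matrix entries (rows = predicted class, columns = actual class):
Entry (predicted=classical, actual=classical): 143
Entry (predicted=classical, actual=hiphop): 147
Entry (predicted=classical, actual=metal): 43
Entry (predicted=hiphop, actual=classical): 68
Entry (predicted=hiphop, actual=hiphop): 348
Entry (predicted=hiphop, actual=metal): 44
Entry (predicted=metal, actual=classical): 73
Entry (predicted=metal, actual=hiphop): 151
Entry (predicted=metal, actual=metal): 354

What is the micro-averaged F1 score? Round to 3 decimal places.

Micro-averaging pools counts across classes: ΣTP=845, ΣFP=526, ΣFN=526.
Micro-F1 score = 2·TP/(2·TP+FP+FN) on pooled counts = 0.616 (equals overall accuracy in single-label multiclass).

0.616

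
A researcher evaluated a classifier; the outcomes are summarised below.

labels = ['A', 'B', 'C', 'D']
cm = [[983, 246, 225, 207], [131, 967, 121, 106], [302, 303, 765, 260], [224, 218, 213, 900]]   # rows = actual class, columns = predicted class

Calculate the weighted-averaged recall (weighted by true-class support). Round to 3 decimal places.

Per-class recall (TP/(TP+FN)):
  A: TP=983, FN=246+225+207=678 → 983/1661 = 0.5918
  B: TP=967, FN=131+121+106=358 → 967/1325 = 0.7298
  C: TP=765, FN=302+303+260=865 → 765/1630 = 0.4693
  D: TP=900, FN=224+218+213=655 → 900/1555 = 0.5788
Weighted-recall = Σ (supportᵢ/N)·recallᵢ with N=6171: (1661/6171)·0.5918 + (1325/6171)·0.7298 + (1630/6171)·0.4693 + (1555/6171)·0.5788 = 0.586

0.586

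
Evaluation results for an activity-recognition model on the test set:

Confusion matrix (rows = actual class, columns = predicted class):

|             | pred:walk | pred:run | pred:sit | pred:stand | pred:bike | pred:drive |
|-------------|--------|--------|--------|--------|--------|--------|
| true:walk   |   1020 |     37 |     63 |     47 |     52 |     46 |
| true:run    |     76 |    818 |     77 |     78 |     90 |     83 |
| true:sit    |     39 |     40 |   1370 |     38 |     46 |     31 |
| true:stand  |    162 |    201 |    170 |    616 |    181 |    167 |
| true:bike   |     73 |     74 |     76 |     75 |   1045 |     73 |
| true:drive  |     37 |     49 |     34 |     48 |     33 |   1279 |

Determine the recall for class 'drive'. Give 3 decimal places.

Take TP from the diagonal, FP from the rest of the 'drive' prediction marginal, FN from the rest of the 'drive' actual marginal.
recall = TP/(TP+FN).
drive: TP=1279, FN=37+49+34+48+33=201 → 1279/1480 = 0.8642

0.864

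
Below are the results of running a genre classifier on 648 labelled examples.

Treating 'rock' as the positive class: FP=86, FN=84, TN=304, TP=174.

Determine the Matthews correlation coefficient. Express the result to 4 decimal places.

0.4533

MCC = (TP·TN − FP·FN) / √((TP+FP)(TP+FN)(TN+FP)(TN+FN))
Numerator = 174·304 − 86·84 = 45672
Denominator = √(260·258·390·388) = √10150545600 = 100749.9161
MCC = 45672 / 100749.9161 = 0.4533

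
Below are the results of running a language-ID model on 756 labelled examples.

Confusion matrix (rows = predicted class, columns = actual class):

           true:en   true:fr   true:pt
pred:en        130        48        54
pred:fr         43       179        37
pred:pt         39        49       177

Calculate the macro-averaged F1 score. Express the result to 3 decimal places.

Per-class F1 score (2·TP/(2·TP+FP+FN)):
  en: TP=130, FP=48+54=102, FN=43+39=82 → 260/444 = 0.5856
  fr: TP=179, FP=43+37=80, FN=48+49=97 → 358/535 = 0.6692
  pt: TP=177, FP=39+49=88, FN=54+37=91 → 354/533 = 0.6642
Macro-F1 score = mean = (0.5856 + 0.6692 + 0.6642) / 3 = 0.640

0.640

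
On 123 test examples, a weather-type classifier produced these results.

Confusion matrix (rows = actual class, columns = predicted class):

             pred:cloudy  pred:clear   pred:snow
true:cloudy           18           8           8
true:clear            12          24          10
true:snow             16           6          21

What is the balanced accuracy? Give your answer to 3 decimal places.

Balanced accuracy = mean of per-class recall.
  cloudy: recall = 18/34 = 0.5294
  clear: recall = 24/46 = 0.5217
  snow: recall = 21/43 = 0.4884
Mean = (0.5294 + 0.5217 + 0.4884) / 3 = 0.513

0.513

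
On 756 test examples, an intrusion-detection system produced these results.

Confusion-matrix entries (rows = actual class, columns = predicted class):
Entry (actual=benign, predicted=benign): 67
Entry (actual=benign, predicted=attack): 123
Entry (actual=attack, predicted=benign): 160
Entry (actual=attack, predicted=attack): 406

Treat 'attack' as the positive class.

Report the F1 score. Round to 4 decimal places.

Precision = TP/(TP+FP) = 406/529 = 0.7675
Recall = TP/(TP+FN) = 406/566 = 0.7173
F1 = 2·TP/(2·TP+FP+FN) = 812/1095 = 0.7416

0.7416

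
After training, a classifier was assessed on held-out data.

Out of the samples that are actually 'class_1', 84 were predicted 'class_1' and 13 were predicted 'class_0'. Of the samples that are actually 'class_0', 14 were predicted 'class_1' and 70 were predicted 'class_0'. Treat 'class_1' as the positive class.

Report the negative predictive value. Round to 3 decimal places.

NPV = TN/(TN+FN) = 70/(70+13) = 0.843

0.843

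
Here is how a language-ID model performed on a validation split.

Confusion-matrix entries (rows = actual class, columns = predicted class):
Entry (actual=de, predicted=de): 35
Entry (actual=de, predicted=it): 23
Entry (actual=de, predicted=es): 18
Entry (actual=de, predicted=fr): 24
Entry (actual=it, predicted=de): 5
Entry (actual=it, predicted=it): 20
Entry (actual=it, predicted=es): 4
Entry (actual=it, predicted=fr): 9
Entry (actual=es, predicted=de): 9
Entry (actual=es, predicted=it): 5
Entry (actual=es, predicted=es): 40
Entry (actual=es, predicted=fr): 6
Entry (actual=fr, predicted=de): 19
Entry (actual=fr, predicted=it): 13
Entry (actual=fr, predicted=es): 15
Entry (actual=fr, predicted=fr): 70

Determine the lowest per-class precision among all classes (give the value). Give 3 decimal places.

0.328

Per-class precision (TP/(TP+FP)):
  de: TP=35, FP=5+9+19=33 → 35/68 = 0.5147
  it: TP=20, FP=23+5+13=41 → 20/61 = 0.3279
  es: TP=40, FP=18+4+15=37 → 40/77 = 0.5195
  fr: TP=70, FP=24+9+6=39 → 70/109 = 0.6422
Lowest is class 'it' with precision = 0.328.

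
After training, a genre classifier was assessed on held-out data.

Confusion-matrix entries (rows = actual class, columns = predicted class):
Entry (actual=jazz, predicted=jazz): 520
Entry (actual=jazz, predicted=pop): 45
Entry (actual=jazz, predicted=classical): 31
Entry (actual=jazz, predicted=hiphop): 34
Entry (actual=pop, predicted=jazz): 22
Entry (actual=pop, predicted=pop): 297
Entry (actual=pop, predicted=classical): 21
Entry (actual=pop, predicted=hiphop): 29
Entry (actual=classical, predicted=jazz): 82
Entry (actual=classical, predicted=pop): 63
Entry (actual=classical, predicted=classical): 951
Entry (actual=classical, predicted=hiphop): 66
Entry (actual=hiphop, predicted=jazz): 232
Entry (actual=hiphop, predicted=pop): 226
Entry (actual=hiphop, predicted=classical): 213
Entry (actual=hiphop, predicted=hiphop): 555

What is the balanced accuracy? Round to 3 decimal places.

0.725

Balanced accuracy = mean of per-class recall.
  jazz: recall = 520/630 = 0.8254
  pop: recall = 297/369 = 0.8049
  classical: recall = 951/1162 = 0.8184
  hiphop: recall = 555/1226 = 0.4527
Mean = (0.8254 + 0.8049 + 0.8184 + 0.4527) / 4 = 0.725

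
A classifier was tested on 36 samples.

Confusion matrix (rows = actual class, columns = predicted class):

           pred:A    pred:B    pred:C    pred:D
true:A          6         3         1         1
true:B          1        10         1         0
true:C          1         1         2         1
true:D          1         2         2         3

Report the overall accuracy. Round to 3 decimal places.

0.583

Accuracy = trace / total = (6+10+2+3=21) / 36 = 21/36 = 0.583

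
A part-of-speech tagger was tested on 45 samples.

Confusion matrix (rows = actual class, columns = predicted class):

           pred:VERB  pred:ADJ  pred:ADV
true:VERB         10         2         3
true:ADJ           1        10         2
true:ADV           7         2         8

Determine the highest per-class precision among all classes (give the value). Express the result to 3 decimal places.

0.714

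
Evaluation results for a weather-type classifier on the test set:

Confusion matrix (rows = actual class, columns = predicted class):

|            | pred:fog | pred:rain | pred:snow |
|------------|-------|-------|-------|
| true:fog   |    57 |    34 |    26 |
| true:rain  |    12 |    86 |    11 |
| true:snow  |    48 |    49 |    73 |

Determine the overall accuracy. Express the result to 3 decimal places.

0.545

Accuracy = trace / total = (57+86+73=216) / 396 = 216/396 = 0.545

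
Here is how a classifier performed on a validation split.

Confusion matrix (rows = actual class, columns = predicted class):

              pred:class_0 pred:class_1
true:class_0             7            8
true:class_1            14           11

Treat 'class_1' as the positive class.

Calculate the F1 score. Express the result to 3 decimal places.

0.500

Precision = TP/(TP+FP) = 11/19 = 0.5789
Recall = TP/(TP+FN) = 11/25 = 0.4400
F1 = 2·TP/(2·TP+FP+FN) = 22/44 = 0.500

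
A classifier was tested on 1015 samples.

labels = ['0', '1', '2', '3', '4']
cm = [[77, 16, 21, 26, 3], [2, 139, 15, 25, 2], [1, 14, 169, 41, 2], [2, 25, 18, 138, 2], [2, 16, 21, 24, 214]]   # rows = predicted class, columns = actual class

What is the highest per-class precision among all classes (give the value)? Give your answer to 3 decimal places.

0.773

Per-class precision (TP/(TP+FP)):
  0: TP=77, FP=16+21+26+3=66 → 77/143 = 0.5385
  1: TP=139, FP=2+15+25+2=44 → 139/183 = 0.7596
  2: TP=169, FP=1+14+41+2=58 → 169/227 = 0.7445
  3: TP=138, FP=2+25+18+2=47 → 138/185 = 0.7459
  4: TP=214, FP=2+16+21+24=63 → 214/277 = 0.7726
Highest is class '4' with precision = 0.773.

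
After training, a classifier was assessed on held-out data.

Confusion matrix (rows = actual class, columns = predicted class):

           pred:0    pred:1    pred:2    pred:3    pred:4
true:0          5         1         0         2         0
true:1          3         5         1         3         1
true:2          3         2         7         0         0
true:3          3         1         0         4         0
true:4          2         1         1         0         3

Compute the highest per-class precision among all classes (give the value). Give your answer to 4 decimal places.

Per-class precision (TP/(TP+FP)):
  0: TP=5, FP=3+3+3+2=11 → 5/16 = 0.31250
  1: TP=5, FP=1+2+1+1=5 → 5/10 = 0.50000
  2: TP=7, FP=0+1+0+1=2 → 7/9 = 0.77778
  3: TP=4, FP=2+3+0+0=5 → 4/9 = 0.44444
  4: TP=3, FP=0+1+0+0=1 → 3/4 = 0.75000
Highest is class '2' with precision = 0.7778.

0.7778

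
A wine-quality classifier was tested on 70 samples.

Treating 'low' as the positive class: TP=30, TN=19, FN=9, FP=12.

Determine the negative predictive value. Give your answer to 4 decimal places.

0.6786

NPV = TN/(TN+FN) = 19/(19+9) = 0.6786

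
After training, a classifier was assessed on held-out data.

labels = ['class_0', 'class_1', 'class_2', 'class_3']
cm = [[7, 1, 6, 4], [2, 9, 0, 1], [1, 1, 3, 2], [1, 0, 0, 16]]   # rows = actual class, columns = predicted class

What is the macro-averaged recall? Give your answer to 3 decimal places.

0.627

Per-class recall (TP/(TP+FN)):
  class_0: TP=7, FN=1+6+4=11 → 7/18 = 0.3889
  class_1: TP=9, FN=2+0+1=3 → 9/12 = 0.7500
  class_2: TP=3, FN=1+1+2=4 → 3/7 = 0.4286
  class_3: TP=16, FN=1+0+0=1 → 16/17 = 0.9412
Macro-recall = mean = (0.3889 + 0.7500 + 0.4286 + 0.9412) / 4 = 0.627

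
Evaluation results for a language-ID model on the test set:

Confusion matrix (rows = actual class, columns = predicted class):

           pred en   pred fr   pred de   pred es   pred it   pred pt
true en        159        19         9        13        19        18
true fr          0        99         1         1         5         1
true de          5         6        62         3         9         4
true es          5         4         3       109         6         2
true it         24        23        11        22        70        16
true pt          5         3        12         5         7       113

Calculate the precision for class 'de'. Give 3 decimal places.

0.633

Take TP from the diagonal, FP from the rest of the 'de' prediction marginal, FN from the rest of the 'de' actual marginal.
precision = TP/(TP+FP).
de: TP=62, FP=9+1+3+11+12=36 → 62/98 = 0.6327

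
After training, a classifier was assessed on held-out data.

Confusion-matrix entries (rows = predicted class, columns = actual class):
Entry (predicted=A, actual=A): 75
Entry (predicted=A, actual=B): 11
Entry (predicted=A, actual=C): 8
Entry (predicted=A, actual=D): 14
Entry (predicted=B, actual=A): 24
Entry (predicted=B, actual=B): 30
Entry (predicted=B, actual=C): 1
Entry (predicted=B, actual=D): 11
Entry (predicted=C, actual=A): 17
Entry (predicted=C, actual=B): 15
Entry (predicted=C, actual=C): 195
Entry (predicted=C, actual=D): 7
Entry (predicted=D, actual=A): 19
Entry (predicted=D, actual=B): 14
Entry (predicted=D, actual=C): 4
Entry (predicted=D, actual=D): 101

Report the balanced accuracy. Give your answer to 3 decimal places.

0.670

Balanced accuracy = mean of per-class recall.
  A: recall = 75/135 = 0.5556
  B: recall = 30/70 = 0.4286
  C: recall = 195/208 = 0.9375
  D: recall = 101/133 = 0.7594
Mean = (0.5556 + 0.4286 + 0.9375 + 0.7594) / 4 = 0.670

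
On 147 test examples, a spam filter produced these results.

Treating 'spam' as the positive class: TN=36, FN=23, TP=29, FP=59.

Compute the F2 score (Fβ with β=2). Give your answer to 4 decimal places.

0.4899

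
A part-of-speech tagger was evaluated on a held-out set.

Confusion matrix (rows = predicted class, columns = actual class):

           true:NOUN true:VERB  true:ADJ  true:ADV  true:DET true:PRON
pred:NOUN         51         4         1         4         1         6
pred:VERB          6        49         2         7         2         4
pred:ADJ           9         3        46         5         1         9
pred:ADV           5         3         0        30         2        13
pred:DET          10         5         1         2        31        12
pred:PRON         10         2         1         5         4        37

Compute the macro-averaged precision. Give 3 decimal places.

Per-class precision (TP/(TP+FP)):
  NOUN: TP=51, FP=4+1+4+1+6=16 → 51/67 = 0.7612
  VERB: TP=49, FP=6+2+7+2+4=21 → 49/70 = 0.7000
  ADJ: TP=46, FP=9+3+5+1+9=27 → 46/73 = 0.6301
  ADV: TP=30, FP=5+3+0+2+13=23 → 30/53 = 0.5660
  DET: TP=31, FP=10+5+1+2+12=30 → 31/61 = 0.5082
  PRON: TP=37, FP=10+2+1+5+4=22 → 37/59 = 0.6271
Macro-precision = mean = (0.7612 + 0.7000 + 0.6301 + 0.5660 + 0.5082 + 0.6271) / 6 = 0.632

0.632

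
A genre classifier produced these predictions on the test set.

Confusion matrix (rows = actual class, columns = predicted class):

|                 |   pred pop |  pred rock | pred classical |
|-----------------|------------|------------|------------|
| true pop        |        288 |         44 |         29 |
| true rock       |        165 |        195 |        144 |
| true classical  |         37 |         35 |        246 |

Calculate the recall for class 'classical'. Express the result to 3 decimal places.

Take TP from the diagonal, FP from the rest of the 'classical' prediction marginal, FN from the rest of the 'classical' actual marginal.
recall = TP/(TP+FN).
classical: TP=246, FN=37+35=72 → 246/318 = 0.7736

0.774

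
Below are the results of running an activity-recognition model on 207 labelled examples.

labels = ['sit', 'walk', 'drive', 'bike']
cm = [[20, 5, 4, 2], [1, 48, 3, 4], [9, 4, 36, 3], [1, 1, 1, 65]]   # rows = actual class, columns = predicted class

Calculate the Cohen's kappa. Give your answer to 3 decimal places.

0.749

Observed agreement pₒ = trace/N = 169/207 = 0.8164
Expected agreement pₑ = Σ (rowᵢ·colᵢ)/N² = (31·31 + 56·58 + 52·44 + 68·74)/207² = 0.2691
κ = (pₒ − pₑ)/(1 − pₑ) = (0.8164 − 0.2691)/(1 − 0.2691) = 0.749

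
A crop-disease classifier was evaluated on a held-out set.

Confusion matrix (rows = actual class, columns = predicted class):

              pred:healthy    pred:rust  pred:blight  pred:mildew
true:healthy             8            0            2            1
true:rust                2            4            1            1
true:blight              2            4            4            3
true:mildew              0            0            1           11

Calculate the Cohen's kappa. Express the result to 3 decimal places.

Observed agreement pₒ = trace/N = 27/44 = 0.6136
Expected agreement pₑ = Σ (rowᵢ·colᵢ)/N² = (11·12 + 8·8 + 13·8 + 12·16)/44² = 0.2541
κ = (pₒ − pₑ)/(1 − pₑ) = (0.6136 − 0.2541)/(1 − 0.2541) = 0.482

0.482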